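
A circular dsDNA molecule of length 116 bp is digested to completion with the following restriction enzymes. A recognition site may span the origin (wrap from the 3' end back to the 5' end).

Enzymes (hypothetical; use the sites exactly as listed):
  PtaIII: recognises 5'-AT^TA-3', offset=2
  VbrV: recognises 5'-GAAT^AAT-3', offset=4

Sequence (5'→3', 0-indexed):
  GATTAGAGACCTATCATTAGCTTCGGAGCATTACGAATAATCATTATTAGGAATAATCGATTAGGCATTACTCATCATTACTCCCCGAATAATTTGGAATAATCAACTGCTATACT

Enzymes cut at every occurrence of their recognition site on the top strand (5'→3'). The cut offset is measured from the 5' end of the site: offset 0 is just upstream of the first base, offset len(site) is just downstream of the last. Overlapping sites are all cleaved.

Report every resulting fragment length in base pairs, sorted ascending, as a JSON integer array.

[3,6,7,7,7,7,10,10,12,14,14,19]

Per-enzyme occurrences:
  PtaIII (ATTA, off=2): starts [1, 15, 29, 42, 45, 59, 66, 76] → cuts [3, 17, 31, 44, 47, 61, 68, 78]
  VbrV (GAATAAT, off=4): starts [34, 50, 86, 96] → cuts [38, 54, 90, 100]

All cut coordinates (distinct, sorted): [3, 17, 31, 38, 44, 47, 54, 61, 68, 78, 90, 100]

Fragment lengths:
  3→17: 14 bp
  17→31: 14 bp
  31→38: 7 bp
  38→44: 6 bp
  44→47: 3 bp
  47→54: 7 bp
  54→61: 7 bp
  61→68: 7 bp
  68→78: 10 bp
  78→90: 12 bp
  90→100: 10 bp
  100→3 (wrap): 116-100+3 = 19 bp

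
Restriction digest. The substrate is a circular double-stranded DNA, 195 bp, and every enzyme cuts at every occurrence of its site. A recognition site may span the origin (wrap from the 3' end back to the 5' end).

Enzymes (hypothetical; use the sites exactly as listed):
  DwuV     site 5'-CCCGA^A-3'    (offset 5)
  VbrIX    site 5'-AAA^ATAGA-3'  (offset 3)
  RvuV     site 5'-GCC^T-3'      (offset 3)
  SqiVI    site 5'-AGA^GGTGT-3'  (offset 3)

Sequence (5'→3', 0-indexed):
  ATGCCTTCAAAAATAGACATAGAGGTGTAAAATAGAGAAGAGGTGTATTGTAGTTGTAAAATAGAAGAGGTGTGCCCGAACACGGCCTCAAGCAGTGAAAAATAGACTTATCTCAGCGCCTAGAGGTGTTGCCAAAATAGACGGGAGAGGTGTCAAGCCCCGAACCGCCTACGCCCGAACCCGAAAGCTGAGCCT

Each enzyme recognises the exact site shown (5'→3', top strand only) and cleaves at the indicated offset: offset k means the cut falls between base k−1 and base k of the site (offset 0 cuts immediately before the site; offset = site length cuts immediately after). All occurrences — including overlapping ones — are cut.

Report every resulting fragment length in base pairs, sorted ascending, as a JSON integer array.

[4,6,6,6,7,8,8,8,9,10,10,11,11,12,12,14,15,19,19]

Scan for sites:
  DwuV (CCCGAA, off=5): starts [74, 158, 173, 179] → cuts [79, 163, 178, 184]
  VbrIX (AAAATAGA, off=3): starts [9, 28, 57, 98, 133] → cuts [12, 31, 60, 101, 136]
  RvuV (GCCT, off=3): starts [2, 84, 117, 166, 191] → cuts [5, 87, 120, 169, 194]
  SqiVI (AGAGGTGT, off=3): starts [20, 38, 65, 121, 145] → cuts [23, 41, 68, 124, 148]

Pooled cuts: [5, 12, 23, 31, 41, 60, 68, 79, 87, 101, 120, 124, 136, 148, 163, 169, 178, 184, 194]

Fragment lengths:
  5→12: 7 bp
  12→23: 11 bp
  23→31: 8 bp
  31→41: 10 bp
  41→60: 19 bp
  60→68: 8 bp
  68→79: 11 bp
  79→87: 8 bp
  87→101: 14 bp
  101→120: 19 bp
  120→124: 4 bp
  124→136: 12 bp
  136→148: 12 bp
  148→163: 15 bp
  163→169: 6 bp
  169→178: 9 bp
  178→184: 6 bp
  184→194: 10 bp
  194→5 (wrap): 195-194+5 = 6 bp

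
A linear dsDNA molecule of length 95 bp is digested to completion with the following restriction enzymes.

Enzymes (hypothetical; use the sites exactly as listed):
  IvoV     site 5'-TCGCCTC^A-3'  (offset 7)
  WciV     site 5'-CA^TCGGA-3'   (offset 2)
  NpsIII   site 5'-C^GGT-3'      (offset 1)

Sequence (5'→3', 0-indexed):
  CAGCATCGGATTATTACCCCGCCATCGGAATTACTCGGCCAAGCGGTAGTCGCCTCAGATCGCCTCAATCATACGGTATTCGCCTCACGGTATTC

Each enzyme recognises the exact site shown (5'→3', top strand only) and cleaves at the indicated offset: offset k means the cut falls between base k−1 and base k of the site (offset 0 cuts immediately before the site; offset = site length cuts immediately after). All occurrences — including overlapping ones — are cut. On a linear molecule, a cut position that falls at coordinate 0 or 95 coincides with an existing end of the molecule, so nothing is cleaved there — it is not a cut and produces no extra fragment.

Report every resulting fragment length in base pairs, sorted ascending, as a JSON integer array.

Scan for sites:
  IvoV TCGCCTCA/7: at [49, 59, 79] ⇒ [56, 66, 86]
  WciV CATCGGA/2: at [3, 22] ⇒ [5, 24]
  NpsIII CGGT/1: at [43, 73, 87] ⇒ [44, 74, 88]

Pooled cuts: [5, 24, 44, 56, 66, 74, 86, 88]

Fragment lengths:
  [0,5): 5 bp
  [5,24): 19 bp
  [24,44): 20 bp
  [44,56): 12 bp
  [56,66): 10 bp
  [66,74): 8 bp
  [74,86): 12 bp
  [86,88): 2 bp
  [88,95): 7 bp

[2,5,7,8,10,12,12,19,20]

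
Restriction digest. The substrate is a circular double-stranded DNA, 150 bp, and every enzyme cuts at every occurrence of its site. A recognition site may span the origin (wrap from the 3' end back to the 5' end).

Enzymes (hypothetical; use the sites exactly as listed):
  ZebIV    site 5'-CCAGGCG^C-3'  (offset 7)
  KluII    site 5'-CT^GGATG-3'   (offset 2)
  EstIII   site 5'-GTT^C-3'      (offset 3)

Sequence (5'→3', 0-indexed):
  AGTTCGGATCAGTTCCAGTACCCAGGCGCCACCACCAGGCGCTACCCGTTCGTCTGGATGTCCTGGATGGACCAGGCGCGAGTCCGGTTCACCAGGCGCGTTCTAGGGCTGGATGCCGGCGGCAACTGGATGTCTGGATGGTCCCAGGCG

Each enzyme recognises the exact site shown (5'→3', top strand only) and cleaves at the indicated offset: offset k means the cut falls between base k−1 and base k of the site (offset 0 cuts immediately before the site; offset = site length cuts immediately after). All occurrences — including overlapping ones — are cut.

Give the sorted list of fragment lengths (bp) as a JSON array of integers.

Per-enzyme occurrences:
  ZebIV CCAGGCGC/7: at [21, 34, 71, 91] ⇒ [28, 41, 78, 98]
  KluII CTGGATG/2: at [53, 62, 108, 125, 133] ⇒ [55, 64, 110, 127, 135]
  EstIII GTTC/3: at [1, 11, 47, 86, 99] ⇒ [4, 14, 50, 89, 102]

All cut coordinates (distinct, sorted): [4, 14, 28, 41, 50, 55, 64, 78, 89, 98, 102, 110, 127, 135]

Fragment lengths:
  4→14: 10 bp
  14→28: 14 bp
  28→41: 13 bp
  41→50: 9 bp
  50→55: 5 bp
  55→64: 9 bp
  64→78: 14 bp
  78→89: 11 bp
  89→98: 9 bp
  98→102: 4 bp
  102→110: 8 bp
  110→127: 17 bp
  127→135: 8 bp
  135→4 (wrap): 150-135+4 = 19 bp

[4,5,8,8,9,9,9,10,11,13,14,14,17,19]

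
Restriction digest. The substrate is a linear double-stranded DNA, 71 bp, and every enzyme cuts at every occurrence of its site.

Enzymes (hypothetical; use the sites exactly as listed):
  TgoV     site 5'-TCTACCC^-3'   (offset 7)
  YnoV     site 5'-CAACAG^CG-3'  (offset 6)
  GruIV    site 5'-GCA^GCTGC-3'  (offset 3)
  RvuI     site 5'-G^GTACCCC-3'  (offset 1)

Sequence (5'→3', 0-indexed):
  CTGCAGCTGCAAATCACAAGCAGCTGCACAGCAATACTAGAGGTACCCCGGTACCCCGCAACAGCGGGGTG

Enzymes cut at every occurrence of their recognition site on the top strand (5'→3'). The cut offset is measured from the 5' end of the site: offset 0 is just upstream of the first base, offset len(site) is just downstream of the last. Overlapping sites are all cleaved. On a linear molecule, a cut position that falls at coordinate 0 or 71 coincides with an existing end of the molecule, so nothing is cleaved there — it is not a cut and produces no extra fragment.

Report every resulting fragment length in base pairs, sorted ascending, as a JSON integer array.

Per-enzyme occurrences:
  TgoV (TCTACCC, off=7): no sites
  YnoV (CAACAGCG, off=6): starts [58] → cuts [64]
  GruIV (GCAGCTGC, off=3): starts [2, 19] → cuts [5, 22]
  RvuI (GGTACCCC, off=1): starts [41, 49] → cuts [42, 50]

Pooled cuts: [5, 22, 42, 50, 64]

Fragment lengths:
  [0,5): 5 bp
  [5,22): 17 bp
  [22,42): 20 bp
  [42,50): 8 bp
  [50,64): 14 bp
  [64,71): 7 bp

[5,7,8,14,17,20]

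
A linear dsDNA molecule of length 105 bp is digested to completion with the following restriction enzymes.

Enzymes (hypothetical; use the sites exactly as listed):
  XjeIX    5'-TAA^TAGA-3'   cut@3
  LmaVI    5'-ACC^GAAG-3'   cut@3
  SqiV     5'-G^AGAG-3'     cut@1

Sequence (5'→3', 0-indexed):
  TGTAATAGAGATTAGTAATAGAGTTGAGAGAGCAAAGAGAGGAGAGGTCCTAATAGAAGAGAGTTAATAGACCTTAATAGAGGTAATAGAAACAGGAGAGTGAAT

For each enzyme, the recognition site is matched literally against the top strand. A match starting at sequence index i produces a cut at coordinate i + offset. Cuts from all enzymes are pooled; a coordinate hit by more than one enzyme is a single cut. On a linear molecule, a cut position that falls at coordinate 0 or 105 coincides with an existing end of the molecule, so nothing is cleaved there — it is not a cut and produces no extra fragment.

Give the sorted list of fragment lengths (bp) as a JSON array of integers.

[2,5,5,6,8,8,9,9,9,10,10,11,13]

Site scan:
  XjeIX (TAATAGA, off=3): starts [2, 15, 50, 64, 74, 83] → cuts [5, 18, 53, 67, 77, 86]
  LmaVI (ACCGAAG, off=3): no sites
  SqiV (GAGAG, off=1): starts [25, 27, 36, 41, 58, 95] → cuts [26, 28, 37, 42, 59, 96]

All cut coordinates (distinct, sorted): [5, 18, 26, 28, 37, 42, 53, 59, 67, 77, 86, 96]

Fragment lengths:
  [0,5): 5 bp
  [5,18): 13 bp
  [18,26): 8 bp
  [26,28): 2 bp
  [28,37): 9 bp
  [37,42): 5 bp
  [42,53): 11 bp
  [53,59): 6 bp
  [59,67): 8 bp
  [67,77): 10 bp
  [77,86): 9 bp
  [86,96): 10 bp
  [96,105): 9 bp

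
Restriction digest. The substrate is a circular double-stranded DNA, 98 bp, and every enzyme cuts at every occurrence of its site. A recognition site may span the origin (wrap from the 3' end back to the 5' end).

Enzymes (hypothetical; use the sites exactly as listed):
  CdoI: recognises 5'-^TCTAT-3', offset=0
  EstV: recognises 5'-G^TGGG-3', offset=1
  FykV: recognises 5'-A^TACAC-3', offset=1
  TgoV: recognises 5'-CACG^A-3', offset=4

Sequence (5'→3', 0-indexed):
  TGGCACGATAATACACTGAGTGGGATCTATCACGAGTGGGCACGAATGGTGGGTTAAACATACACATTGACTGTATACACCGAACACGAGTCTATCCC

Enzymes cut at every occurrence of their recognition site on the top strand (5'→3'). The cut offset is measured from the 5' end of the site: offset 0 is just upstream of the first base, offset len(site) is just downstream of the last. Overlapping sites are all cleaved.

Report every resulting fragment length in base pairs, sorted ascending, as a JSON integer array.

Scan for sites:
  CdoI (TCTAT, off=0): starts [25, 90] → cuts [25, 90]
  EstV (GTGGG, off=1): starts [19, 35, 48] → cuts [20, 36, 49]
  FykV (ATACAC, off=1): starts [10, 59, 74] → cuts [11, 60, 75]
  TgoV (CACGA, off=4): starts [3, 30, 40, 84] → cuts [7, 34, 44, 88]

Pooled cuts: [7, 11, 20, 25, 34, 36, 44, 49, 60, 75, 88, 90]

Fragment lengths:
  7→11: 4 bp
  11→20: 9 bp
  20→25: 5 bp
  25→34: 9 bp
  34→36: 2 bp
  36→44: 8 bp
  44→49: 5 bp
  49→60: 11 bp
  60→75: 15 bp
  75→88: 13 bp
  88→90: 2 bp
  90→7 (wrap): 98-90+7 = 15 bp

[2,2,4,5,5,8,9,9,11,13,15,15]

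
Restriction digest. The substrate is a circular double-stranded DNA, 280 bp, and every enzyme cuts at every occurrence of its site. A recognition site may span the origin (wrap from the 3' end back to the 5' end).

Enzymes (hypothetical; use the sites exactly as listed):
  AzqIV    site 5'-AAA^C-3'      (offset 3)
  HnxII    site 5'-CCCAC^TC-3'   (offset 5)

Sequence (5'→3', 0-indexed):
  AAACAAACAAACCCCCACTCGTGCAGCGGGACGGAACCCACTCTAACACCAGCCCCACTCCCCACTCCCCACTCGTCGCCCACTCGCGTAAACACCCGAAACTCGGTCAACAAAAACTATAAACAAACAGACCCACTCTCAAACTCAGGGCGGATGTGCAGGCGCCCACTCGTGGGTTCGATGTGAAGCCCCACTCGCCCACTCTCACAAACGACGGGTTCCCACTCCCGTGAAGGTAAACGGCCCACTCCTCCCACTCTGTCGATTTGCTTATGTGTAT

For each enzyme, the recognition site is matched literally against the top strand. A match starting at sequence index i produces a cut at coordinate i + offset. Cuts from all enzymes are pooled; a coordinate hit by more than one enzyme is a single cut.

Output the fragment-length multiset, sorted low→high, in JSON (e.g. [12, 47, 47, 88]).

[4,4,4,7,7,7,7,7,8,8,9,9,9,9,9,11,14,15,15,17,23,25,26,26]

Per-enzyme occurrences:
  AzqIV (AAAC, off=3): starts [0, 4, 8, 89, 98, 113, 120, 124, 140, 208, 237] → cuts [3, 7, 11, 92, 101, 116, 123, 127, 143, 211, 240]
  HnxII (CCCACTC, off=5): starts [13, 36, 53, 60, 67, 78, 131, 164, 189, 197, 220, 243, 252] → cuts [18, 41, 58, 65, 72, 83, 136, 169, 194, 202, 225, 248, 257]

Pooled cuts: [3, 7, 11, 18, 41, 58, 65, 72, 83, 92, 101, 116, 123, 127, 136, 143, 169, 194, 202, 211, 225, 240, 248, 257]

Fragments:
  3→7: 4 bp
  7→11: 4 bp
  11→18: 7 bp
  18→41: 23 bp
  41→58: 17 bp
  58→65: 7 bp
  65→72: 7 bp
  72→83: 11 bp
  83→92: 9 bp
  92→101: 9 bp
  101→116: 15 bp
  116→123: 7 bp
  123→127: 4 bp
  127→136: 9 bp
  136→143: 7 bp
  143→169: 26 bp
  169→194: 25 bp
  194→202: 8 bp
  202→211: 9 bp
  211→225: 14 bp
  225→240: 15 bp
  240→248: 8 bp
  248→257: 9 bp
  257→3 (wrap): 280-257+3 = 26 bp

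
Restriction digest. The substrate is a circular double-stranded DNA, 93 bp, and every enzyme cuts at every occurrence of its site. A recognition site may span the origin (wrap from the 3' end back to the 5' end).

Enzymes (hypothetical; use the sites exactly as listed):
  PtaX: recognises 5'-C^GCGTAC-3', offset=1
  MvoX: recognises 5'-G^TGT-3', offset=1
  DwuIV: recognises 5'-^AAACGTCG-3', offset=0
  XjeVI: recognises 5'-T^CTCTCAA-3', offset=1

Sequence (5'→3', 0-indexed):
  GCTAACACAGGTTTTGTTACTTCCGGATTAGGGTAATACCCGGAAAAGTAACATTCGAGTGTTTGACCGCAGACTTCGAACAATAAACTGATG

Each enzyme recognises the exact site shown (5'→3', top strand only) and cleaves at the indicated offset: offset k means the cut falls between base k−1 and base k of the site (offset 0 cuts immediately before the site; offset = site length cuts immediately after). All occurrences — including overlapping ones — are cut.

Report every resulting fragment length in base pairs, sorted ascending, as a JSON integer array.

Site scan:
  PtaX (CGCGTAC, off=1): no sites
  MvoX (GTGT, off=1): starts [58] → cuts [59]
  DwuIV (AAACGTCG, off=0): no sites
  XjeVI (TCTCTCAA, off=1): no sites

All cut coordinates (distinct, sorted): [59]

Fragments:
  59→59 (wrap): 93-59+59 = 93 bp

[93]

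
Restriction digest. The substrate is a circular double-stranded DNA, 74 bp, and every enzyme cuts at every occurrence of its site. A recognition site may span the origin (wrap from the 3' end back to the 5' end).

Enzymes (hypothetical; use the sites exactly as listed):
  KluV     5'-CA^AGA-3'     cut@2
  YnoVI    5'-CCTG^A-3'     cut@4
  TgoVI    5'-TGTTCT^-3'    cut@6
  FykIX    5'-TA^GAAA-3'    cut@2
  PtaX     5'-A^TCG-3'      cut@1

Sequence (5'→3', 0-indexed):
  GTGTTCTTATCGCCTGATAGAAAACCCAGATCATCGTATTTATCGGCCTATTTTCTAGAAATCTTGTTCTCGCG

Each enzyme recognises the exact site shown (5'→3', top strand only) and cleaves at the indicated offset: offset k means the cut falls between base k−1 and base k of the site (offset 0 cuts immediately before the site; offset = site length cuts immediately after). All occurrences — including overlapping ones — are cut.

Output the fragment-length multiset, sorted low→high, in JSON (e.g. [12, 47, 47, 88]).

Scan for sites:
  KluV (CAAGA, off=2): no sites
  YnoVI CCTGA/4: at [12] ⇒ [16]
  TgoVI TGTTCT/6: at [1, 64] ⇒ [7, 70]
  FykIX TAGAAA/2: at [17, 55] ⇒ [19, 57]
  PtaX ATCG/1: at [8, 32, 41] ⇒ [9, 33, 42]

Pooled cuts: [7, 9, 16, 19, 33, 42, 57, 70]

Fragment lengths:
  7→9: 2 bp
  9→16: 7 bp
  16→19: 3 bp
  19→33: 14 bp
  33→42: 9 bp
  42→57: 15 bp
  57→70: 13 bp
  70→7 (wrap): 74-70+7 = 11 bp

[2,3,7,9,11,13,14,15]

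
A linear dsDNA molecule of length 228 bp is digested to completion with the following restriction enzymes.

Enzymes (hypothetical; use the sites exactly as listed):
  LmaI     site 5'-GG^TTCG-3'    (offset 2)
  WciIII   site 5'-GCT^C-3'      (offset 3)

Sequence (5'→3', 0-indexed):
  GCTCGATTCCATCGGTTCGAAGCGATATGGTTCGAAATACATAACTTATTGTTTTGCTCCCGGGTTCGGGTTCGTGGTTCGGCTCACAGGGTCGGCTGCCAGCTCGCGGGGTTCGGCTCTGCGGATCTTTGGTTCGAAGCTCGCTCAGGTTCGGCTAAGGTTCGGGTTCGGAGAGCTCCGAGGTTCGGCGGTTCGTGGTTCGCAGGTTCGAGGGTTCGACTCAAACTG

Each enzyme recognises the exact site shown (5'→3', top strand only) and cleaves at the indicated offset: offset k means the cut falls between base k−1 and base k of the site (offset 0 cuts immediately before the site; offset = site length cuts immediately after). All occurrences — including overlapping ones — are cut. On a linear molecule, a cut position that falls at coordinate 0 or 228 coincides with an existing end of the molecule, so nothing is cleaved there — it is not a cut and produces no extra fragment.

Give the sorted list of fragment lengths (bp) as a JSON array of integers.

Scan for sites:
  LmaI (GGTTCG, off=2): starts [13, 28, 62, 68, 75, 109, 130, 147, 158, 164, 181, 189, 196, 204, 212] → cuts [15, 30, 64, 70, 77, 111, 132, 149, 160, 166, 183, 191, 198, 206, 214]
  WciIII (GCTC, off=3): starts [0, 55, 81, 101, 115, 138, 142, 174] → cuts [3, 58, 84, 104, 118, 141, 145, 177]

All cut coordinates (distinct, sorted): [3, 15, 30, 58, 64, 70, 77, 84, 104, 111, 118, 132, 141, 145, 149, 160, 166, 177, 183, 191, 198, 206, 214]

Fragments:
  [0,3): 3 bp
  [3,15): 12 bp
  [15,30): 15 bp
  [30,58): 28 bp
  [58,64): 6 bp
  [64,70): 6 bp
  [70,77): 7 bp
  [77,84): 7 bp
  [84,104): 20 bp
  [104,111): 7 bp
  [111,118): 7 bp
  [118,132): 14 bp
  [132,141): 9 bp
  [141,145): 4 bp
  [145,149): 4 bp
  [149,160): 11 bp
  [160,166): 6 bp
  [166,177): 11 bp
  [177,183): 6 bp
  [183,191): 8 bp
  [191,198): 7 bp
  [198,206): 8 bp
  [206,214): 8 bp
  [214,228): 14 bp

[3,4,4,6,6,6,6,7,7,7,7,7,8,8,8,9,11,11,12,14,14,15,20,28]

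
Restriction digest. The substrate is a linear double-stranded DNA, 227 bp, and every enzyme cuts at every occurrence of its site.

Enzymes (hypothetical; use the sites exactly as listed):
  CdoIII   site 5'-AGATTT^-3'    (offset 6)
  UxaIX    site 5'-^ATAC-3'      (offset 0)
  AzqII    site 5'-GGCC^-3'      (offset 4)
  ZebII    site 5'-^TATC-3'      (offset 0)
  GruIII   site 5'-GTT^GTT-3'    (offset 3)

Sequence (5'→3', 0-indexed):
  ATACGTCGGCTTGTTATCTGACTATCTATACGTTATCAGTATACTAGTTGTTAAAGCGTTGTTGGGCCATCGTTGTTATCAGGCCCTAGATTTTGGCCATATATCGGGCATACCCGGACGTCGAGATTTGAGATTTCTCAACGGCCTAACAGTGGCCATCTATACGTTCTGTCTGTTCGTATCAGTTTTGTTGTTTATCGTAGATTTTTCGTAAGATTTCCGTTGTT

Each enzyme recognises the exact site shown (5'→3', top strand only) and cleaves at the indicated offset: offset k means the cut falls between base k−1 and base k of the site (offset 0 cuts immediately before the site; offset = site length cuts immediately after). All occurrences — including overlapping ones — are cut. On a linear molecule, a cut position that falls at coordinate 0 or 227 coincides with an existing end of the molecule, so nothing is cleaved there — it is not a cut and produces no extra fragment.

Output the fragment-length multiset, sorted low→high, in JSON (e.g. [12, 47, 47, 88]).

Site scan:
  CdoIII AGATTT/6: at [87, 123, 130, 201, 213] ⇒ [93, 129, 136, 207, 219]
  UxaIX ATAC/0: at [0, 27, 40, 109, 161] ⇒ [27, 40, 109, 161] (position 0 is a terminus of the linear molecule — no cut)
  AzqII GGCC/4: at [64, 81, 94, 142, 153] ⇒ [68, 85, 98, 146, 157]
  ZebII TATC/0: at [14, 22, 33, 76, 101, 179, 195] ⇒ [14, 22, 33, 76, 101, 179, 195]
  GruIII GTTGTT/3: at [46, 57, 71, 189, 221] ⇒ [49, 60, 74, 192, 224]

Pooled cuts: [14, 22, 27, 33, 40, 49, 60, 68, 74, 76, 85, 93, 98, 101, 109, 129, 136, 146, 157, 161, 179, 192, 195, 207, 219, 224]

Fragments:
  [0,14): 14 bp
  [14,22): 8 bp
  [22,27): 5 bp
  [27,33): 6 bp
  [33,40): 7 bp
  [40,49): 9 bp
  [49,60): 11 bp
  [60,68): 8 bp
  [68,74): 6 bp
  [74,76): 2 bp
  [76,85): 9 bp
  [85,93): 8 bp
  [93,98): 5 bp
  [98,101): 3 bp
  [101,109): 8 bp
  [109,129): 20 bp
  [129,136): 7 bp
  [136,146): 10 bp
  [146,157): 11 bp
  [157,161): 4 bp
  [161,179): 18 bp
  [179,192): 13 bp
  [192,195): 3 bp
  [195,207): 12 bp
  [207,219): 12 bp
  [219,224): 5 bp
  [224,227): 3 bp

[2,3,3,3,4,5,5,5,6,6,7,7,8,8,8,8,9,9,10,11,11,12,12,13,14,18,20]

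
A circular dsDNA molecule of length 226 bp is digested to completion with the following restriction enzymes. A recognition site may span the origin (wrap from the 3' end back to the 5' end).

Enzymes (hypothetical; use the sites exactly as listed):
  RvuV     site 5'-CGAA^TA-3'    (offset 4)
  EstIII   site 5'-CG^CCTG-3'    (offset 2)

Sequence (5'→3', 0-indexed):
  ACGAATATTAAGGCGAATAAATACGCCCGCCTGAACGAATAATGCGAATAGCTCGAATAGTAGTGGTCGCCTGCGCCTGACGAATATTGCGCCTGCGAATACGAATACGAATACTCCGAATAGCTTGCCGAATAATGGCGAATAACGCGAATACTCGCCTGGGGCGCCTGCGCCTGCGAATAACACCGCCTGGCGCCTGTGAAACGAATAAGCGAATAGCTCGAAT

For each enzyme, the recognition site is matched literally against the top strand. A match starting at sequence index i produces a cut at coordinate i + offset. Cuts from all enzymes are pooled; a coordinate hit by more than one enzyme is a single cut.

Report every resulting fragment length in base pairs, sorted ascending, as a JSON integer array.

[6,6,6,6,6,6,7,7,8,8,8,8,9,9,9,9,9,9,9,10,10,12,12,12,12,13]

Site scan:
  RvuV (CGAATA, off=4): starts [1, 13, 35, 44, 53, 80, 95, 101, 107, 116, 128, 138, 147, 176, 204, 212, 221] → cuts [5, 17, 39, 48, 57, 84, 99, 105, 111, 120, 132, 142, 151, 180, 208, 216, 225]
  EstIII (CGCCTG, off=2): starts [27, 67, 73, 89, 155, 164, 170, 186, 193] → cuts [29, 69, 75, 91, 157, 166, 172, 188, 195]

Pooled cuts: [5, 17, 29, 39, 48, 57, 69, 75, 84, 91, 99, 105, 111, 120, 132, 142, 151, 157, 166, 172, 180, 188, 195, 208, 216, 225]

Fragment lengths:
  5→17: 12 bp
  17→29: 12 bp
  29→39: 10 bp
  39→48: 9 bp
  48→57: 9 bp
  57→69: 12 bp
  69→75: 6 bp
  75→84: 9 bp
  84→91: 7 bp
  91→99: 8 bp
  99→105: 6 bp
  105→111: 6 bp
  111→120: 9 bp
  120→132: 12 bp
  132→142: 10 bp
  142→151: 9 bp
  151→157: 6 bp
  157→166: 9 bp
  166→172: 6 bp
  172→180: 8 bp
  180→188: 8 bp
  188→195: 7 bp
  195→208: 13 bp
  208→216: 8 bp
  216→225: 9 bp
  225→5 (wrap): 226-225+5 = 6 bp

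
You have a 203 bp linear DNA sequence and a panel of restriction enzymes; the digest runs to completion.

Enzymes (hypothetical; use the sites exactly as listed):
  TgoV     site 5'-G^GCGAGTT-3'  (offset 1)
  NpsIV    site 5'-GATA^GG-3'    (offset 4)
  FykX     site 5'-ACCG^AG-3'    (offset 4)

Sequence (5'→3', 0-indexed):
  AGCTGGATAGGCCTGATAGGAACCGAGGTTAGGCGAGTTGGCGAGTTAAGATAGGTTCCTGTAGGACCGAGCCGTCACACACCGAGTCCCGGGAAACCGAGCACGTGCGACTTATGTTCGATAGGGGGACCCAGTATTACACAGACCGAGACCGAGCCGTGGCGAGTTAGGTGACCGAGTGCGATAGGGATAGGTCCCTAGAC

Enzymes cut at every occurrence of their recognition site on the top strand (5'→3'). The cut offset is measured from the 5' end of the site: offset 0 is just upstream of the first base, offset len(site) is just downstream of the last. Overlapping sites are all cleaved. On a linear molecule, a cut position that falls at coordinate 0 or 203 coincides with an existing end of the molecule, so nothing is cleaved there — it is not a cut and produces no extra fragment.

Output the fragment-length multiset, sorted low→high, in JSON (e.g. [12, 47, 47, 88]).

Scan for sites:
  TgoV (GGCGAGTT, off=1): starts [31, 39, 160] → cuts [32, 40, 161]
  NpsIV (GATAGG, off=4): starts [5, 14, 49, 119, 182, 188] → cuts [9, 18, 53, 123, 186, 192]
  FykX (ACCGAG, off=4): starts [21, 65, 80, 95, 144, 150, 173] → cuts [25, 69, 84, 99, 148, 154, 177]

Pooled cuts: [9, 18, 25, 32, 40, 53, 69, 84, 99, 123, 148, 154, 161, 177, 186, 192]

Fragments:
  [0,9): 9 bp
  [9,18): 9 bp
  [18,25): 7 bp
  [25,32): 7 bp
  [32,40): 8 bp
  [40,53): 13 bp
  [53,69): 16 bp
  [69,84): 15 bp
  [84,99): 15 bp
  [99,123): 24 bp
  [123,148): 25 bp
  [148,154): 6 bp
  [154,161): 7 bp
  [161,177): 16 bp
  [177,186): 9 bp
  [186,192): 6 bp
  [192,203): 11 bp

[6,6,7,7,7,8,9,9,9,11,13,15,15,16,16,24,25]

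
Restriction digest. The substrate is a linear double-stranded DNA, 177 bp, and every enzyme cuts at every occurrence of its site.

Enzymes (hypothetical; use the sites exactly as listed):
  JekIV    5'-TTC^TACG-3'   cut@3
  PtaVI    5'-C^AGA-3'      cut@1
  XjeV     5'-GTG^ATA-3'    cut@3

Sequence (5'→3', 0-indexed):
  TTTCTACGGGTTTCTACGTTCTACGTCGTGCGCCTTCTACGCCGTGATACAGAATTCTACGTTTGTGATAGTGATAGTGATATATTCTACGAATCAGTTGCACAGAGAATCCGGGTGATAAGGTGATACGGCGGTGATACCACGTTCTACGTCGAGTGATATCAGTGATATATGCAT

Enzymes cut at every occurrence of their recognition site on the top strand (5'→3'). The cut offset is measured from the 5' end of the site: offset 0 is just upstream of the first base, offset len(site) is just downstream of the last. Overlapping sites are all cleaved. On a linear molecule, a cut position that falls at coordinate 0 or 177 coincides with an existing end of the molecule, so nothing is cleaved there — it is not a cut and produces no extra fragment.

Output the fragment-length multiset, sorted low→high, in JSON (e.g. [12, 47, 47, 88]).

Site scan:
  JekIV (TTCTACG, off=3): starts [1, 11, 18, 34, 54, 84, 144] → cuts [4, 14, 21, 37, 57, 87, 147]
  PtaVI (CAGA, off=1): starts [49, 102] → cuts [50, 103]
  XjeV (GTGATA, off=3): starts [43, 64, 70, 76, 114, 122, 133, 155, 164] → cuts [46, 67, 73, 79, 117, 125, 136, 158, 167]

Pooled cuts: [4, 14, 21, 37, 46, 50, 57, 67, 73, 79, 87, 103, 117, 125, 136, 147, 158, 167]

Fragments:
  [0,4): 4 bp
  [4,14): 10 bp
  [14,21): 7 bp
  [21,37): 16 bp
  [37,46): 9 bp
  [46,50): 4 bp
  [50,57): 7 bp
  [57,67): 10 bp
  [67,73): 6 bp
  [73,79): 6 bp
  [79,87): 8 bp
  [87,103): 16 bp
  [103,117): 14 bp
  [117,125): 8 bp
  [125,136): 11 bp
  [136,147): 11 bp
  [147,158): 11 bp
  [158,167): 9 bp
  [167,177): 10 bp

[4,4,6,6,7,7,8,8,9,9,10,10,10,11,11,11,14,16,16]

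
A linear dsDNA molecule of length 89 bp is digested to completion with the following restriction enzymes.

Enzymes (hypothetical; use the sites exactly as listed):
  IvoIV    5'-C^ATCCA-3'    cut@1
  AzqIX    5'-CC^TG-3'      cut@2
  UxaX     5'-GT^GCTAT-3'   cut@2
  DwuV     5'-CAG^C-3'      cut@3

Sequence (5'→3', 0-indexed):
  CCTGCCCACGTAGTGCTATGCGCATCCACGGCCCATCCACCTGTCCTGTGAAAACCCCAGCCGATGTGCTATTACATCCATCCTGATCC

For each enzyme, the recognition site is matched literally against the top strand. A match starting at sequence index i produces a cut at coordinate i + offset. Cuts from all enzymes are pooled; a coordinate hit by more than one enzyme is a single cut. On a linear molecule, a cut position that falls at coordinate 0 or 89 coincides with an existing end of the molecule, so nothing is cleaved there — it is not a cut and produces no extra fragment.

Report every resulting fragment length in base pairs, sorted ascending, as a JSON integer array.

Scan for sites:
  IvoIV (CATCCA, off=1): starts [22, 33, 74] → cuts [23, 34, 75]
  AzqIX (CCTG, off=2): starts [0, 39, 44, 81] → cuts [2, 41, 46, 83]
  UxaX (GTGCTAT, off=2): starts [12, 65] → cuts [14, 67]
  DwuV (CAGC, off=3): starts [57] → cuts [60]

Pooled cuts: [2, 14, 23, 34, 41, 46, 60, 67, 75, 83]

Fragments:
  [0,2): 2 bp
  [2,14): 12 bp
  [14,23): 9 bp
  [23,34): 11 bp
  [34,41): 7 bp
  [41,46): 5 bp
  [46,60): 14 bp
  [60,67): 7 bp
  [67,75): 8 bp
  [75,83): 8 bp
  [83,89): 6 bp

[2,5,6,7,7,8,8,9,11,12,14]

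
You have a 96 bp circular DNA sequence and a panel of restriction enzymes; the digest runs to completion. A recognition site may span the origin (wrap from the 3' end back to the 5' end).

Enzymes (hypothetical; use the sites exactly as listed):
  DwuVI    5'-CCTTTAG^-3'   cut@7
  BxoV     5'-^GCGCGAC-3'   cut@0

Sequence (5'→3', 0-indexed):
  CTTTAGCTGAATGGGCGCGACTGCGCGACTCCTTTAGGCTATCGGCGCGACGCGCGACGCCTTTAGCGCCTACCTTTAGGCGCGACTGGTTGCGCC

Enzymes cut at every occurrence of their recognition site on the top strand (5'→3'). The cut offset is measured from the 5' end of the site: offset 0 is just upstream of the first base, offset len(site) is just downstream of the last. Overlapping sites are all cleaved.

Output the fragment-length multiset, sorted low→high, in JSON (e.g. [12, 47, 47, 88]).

Site scan:
  DwuVI (CCTTTAG, off=7): starts [30, 59, 72, 95] → cuts [6, 37, 66, 79]
  BxoV (GCGCGAC, off=0): starts [14, 22, 44, 51, 79] → cuts [14, 22, 44, 51, 79]

Pooled cuts: [6, 14, 22, 37, 44, 51, 66, 79]

Fragment lengths:
  6→14: 8 bp
  14→22: 8 bp
  22→37: 15 bp
  37→44: 7 bp
  44→51: 7 bp
  51→66: 15 bp
  66→79: 13 bp
  79→6 (wrap): 96-79+6 = 23 bp

[7,7,8,8,13,15,15,23]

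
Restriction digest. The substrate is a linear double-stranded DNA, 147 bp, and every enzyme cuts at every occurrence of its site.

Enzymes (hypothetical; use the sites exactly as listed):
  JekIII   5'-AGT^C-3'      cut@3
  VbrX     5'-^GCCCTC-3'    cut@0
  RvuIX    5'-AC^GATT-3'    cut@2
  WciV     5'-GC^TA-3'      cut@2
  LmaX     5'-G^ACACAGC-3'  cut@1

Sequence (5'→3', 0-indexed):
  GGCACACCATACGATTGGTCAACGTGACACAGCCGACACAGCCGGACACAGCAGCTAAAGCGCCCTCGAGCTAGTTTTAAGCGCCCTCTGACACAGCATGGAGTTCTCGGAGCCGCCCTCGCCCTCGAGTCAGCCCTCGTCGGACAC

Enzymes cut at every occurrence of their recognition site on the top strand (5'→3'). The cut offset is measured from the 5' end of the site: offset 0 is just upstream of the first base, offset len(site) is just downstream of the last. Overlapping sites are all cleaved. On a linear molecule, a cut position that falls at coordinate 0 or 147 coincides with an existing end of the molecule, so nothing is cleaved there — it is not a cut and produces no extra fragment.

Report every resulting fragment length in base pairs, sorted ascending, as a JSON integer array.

Site scan:
  JekIII (AGTC, off=3): starts [127] → cuts [130]
  VbrX (GCCCTC, off=0): starts [61, 82, 114, 120, 132] → cuts [61, 82, 114, 120, 132]
  RvuIX (ACGATT, off=2): starts [10] → cuts [12]
  WciV (GCTA, off=2): starts [53, 69] → cuts [55, 71]
  LmaX (GACACAGC, off=1): starts [25, 34, 44, 89] → cuts [26, 35, 45, 90]

All cut coordinates (distinct, sorted): [12, 26, 35, 45, 55, 61, 71, 82, 90, 114, 120, 130, 132]

Fragments:
  [0,12): 12 bp
  [12,26): 14 bp
  [26,35): 9 bp
  [35,45): 10 bp
  [45,55): 10 bp
  [55,61): 6 bp
  [61,71): 10 bp
  [71,82): 11 bp
  [82,90): 8 bp
  [90,114): 24 bp
  [114,120): 6 bp
  [120,130): 10 bp
  [130,132): 2 bp
  [132,147): 15 bp

[2,6,6,8,9,10,10,10,10,11,12,14,15,24]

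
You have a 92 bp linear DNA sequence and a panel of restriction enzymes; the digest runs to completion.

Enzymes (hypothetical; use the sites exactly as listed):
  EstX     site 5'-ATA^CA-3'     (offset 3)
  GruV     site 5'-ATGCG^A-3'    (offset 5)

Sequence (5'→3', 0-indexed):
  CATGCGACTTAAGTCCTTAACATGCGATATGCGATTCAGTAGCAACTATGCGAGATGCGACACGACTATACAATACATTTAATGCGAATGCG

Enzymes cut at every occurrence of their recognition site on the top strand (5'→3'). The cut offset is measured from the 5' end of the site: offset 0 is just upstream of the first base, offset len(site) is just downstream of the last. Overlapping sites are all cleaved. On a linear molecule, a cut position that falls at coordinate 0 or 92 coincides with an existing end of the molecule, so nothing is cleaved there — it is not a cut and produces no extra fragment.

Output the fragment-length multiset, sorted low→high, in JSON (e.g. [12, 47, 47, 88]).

Per-enzyme occurrences:
  EstX ATACA/3: at [67, 72] ⇒ [70, 75]
  GruV ATGCGA/5: at [1, 21, 28, 47, 54, 81] ⇒ [6, 26, 33, 52, 59, 86]

Pooled cuts: [6, 26, 33, 52, 59, 70, 75, 86]

Fragments:
  [0,6): 6 bp
  [6,26): 20 bp
  [26,33): 7 bp
  [33,52): 19 bp
  [52,59): 7 bp
  [59,70): 11 bp
  [70,75): 5 bp
  [75,86): 11 bp
  [86,92): 6 bp

[5,6,6,7,7,11,11,19,20]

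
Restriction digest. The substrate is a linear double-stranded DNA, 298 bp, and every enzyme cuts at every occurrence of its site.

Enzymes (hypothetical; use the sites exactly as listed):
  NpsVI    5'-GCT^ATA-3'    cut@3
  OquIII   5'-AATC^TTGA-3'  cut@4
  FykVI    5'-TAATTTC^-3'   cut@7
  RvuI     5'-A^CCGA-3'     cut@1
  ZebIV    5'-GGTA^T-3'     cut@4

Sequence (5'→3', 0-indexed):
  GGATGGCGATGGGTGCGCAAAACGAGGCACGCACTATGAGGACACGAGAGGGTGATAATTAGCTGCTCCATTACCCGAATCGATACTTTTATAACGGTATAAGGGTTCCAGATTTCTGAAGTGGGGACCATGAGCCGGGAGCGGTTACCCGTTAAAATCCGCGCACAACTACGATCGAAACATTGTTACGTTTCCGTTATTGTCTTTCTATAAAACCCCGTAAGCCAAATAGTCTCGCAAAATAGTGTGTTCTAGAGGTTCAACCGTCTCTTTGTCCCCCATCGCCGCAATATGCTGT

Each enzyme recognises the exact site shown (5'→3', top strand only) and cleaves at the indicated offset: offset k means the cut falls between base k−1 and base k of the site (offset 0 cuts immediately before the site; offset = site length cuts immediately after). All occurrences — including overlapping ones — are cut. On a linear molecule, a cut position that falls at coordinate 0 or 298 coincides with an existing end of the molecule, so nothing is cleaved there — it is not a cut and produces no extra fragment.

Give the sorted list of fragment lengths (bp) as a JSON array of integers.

Site scan:
  NpsVI (GCTATA, off=3): no sites
  OquIII (AATCTTGA, off=4): no sites
  FykVI (TAATTTC, off=7): no sites
  RvuI (ACCGA, off=1): no sites
  ZebIV GGTAT/4: at [95] ⇒ [99]

All cut coordinates (distinct, sorted): [99]

Fragment lengths:
  [0,99): 99 bp
  [99,298): 199 bp

[99,199]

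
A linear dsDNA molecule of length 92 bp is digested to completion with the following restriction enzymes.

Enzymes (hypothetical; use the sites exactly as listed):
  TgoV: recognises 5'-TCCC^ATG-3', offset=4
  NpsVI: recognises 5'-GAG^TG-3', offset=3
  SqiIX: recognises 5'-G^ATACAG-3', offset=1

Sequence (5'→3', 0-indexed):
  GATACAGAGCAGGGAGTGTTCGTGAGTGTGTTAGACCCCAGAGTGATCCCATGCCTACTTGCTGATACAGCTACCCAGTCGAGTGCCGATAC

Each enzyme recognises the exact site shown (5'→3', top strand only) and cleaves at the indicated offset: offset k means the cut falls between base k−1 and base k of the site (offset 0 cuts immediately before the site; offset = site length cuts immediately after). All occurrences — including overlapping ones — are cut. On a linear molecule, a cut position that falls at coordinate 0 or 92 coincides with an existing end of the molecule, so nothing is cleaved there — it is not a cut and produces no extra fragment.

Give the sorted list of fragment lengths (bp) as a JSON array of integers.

Site scan:
  TgoV TCCCATG/4: at [46] ⇒ [50]
  NpsVI GAGTG/3: at [13, 23, 40, 80] ⇒ [16, 26, 43, 83]
  SqiIX GATACAG/1: at [0, 63] ⇒ [1, 64]

All cut coordinates (distinct, sorted): [1, 16, 26, 43, 50, 64, 83]

Fragment lengths:
  [0,1): 1 bp
  [1,16): 15 bp
  [16,26): 10 bp
  [26,43): 17 bp
  [43,50): 7 bp
  [50,64): 14 bp
  [64,83): 19 bp
  [83,92): 9 bp

[1,7,9,10,14,15,17,19]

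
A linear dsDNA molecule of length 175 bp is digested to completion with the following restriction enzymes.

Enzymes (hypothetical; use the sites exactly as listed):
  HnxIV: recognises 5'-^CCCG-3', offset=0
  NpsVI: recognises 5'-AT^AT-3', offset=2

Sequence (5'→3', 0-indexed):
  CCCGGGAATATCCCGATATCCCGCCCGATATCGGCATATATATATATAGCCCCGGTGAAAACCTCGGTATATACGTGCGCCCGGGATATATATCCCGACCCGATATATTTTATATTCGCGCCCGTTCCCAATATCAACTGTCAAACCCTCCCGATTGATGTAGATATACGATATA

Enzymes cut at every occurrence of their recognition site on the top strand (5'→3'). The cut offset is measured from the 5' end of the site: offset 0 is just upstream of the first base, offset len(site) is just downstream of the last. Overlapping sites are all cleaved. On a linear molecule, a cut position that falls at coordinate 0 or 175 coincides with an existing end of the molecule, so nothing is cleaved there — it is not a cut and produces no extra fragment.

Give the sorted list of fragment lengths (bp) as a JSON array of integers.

[2,2,2,2,2,2,2,2,2,2,3,4,5,5,6,6,6,7,7,7,8,8,9,9,12,16,17,20]

Site scan:
  HnxIV CCCG/0: at [0, 11, 19, 23, 50, 79, 93, 98, 120, 149] ⇒ [11, 19, 23, 50, 79, 93, 98, 120, 149] (position 0 is a terminus of the linear molecule — no cut)
  NpsVI ATAT/2: at [7, 15, 27, 35, 37, 39, 41, 43, 68, 85, 87, 89, 102, 104, 111, 130, 163, 170] ⇒ [9, 17, 29, 37, 39, 41, 43, 45, 70, 87, 89, 91, 104, 106, 113, 132, 165, 172]

Pooled cuts: [9, 11, 17, 19, 23, 29, 37, 39, 41, 43, 45, 50, 70, 79, 87, 89, 91, 93, 98, 104, 106, 113, 120, 132, 149, 165, 172]

Fragment lengths:
  [0,9): 9 bp
  [9,11): 2 bp
  [11,17): 6 bp
  [17,19): 2 bp
  [19,23): 4 bp
  [23,29): 6 bp
  [29,37): 8 bp
  [37,39): 2 bp
  [39,41): 2 bp
  [41,43): 2 bp
  [43,45): 2 bp
  [45,50): 5 bp
  [50,70): 20 bp
  [70,79): 9 bp
  [79,87): 8 bp
  [87,89): 2 bp
  [89,91): 2 bp
  [91,93): 2 bp
  [93,98): 5 bp
  [98,104): 6 bp
  [104,106): 2 bp
  [106,113): 7 bp
  [113,120): 7 bp
  [120,132): 12 bp
  [132,149): 17 bp
  [149,165): 16 bp
  [165,172): 7 bp
  [172,175): 3 bp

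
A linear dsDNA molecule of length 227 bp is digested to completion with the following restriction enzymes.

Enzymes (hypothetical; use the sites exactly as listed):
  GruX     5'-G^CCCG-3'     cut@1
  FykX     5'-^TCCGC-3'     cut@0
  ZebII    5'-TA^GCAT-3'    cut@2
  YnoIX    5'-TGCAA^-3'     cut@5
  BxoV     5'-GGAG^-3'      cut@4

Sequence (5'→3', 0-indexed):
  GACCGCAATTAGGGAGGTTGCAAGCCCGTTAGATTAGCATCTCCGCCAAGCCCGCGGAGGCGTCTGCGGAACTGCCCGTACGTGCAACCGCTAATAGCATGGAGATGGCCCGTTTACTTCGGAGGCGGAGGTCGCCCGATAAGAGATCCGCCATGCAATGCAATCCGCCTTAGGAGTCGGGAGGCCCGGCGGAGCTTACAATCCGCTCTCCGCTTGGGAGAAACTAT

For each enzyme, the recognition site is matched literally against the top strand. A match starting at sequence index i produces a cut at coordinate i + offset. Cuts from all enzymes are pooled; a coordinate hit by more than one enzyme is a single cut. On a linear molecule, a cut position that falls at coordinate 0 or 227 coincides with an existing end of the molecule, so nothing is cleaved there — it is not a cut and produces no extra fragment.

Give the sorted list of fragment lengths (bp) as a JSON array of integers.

Per-enzyme occurrences:
  GruX GCCCG/1: at [23, 49, 73, 107, 133, 183] ⇒ [24, 50, 74, 108, 134, 184]
  FykX TCCGC/0: at [41, 146, 163, 201, 208] ⇒ [41, 146, 163, 201, 208]
  ZebII TAGCAT/2: at [34, 94] ⇒ [36, 96]
  YnoIX TGCAA/5: at [18, 82, 153, 158] ⇒ [23, 87, 158, 163]
  BxoV GGAG/4: at [12, 55, 100, 120, 126, 172, 179, 190, 216] ⇒ [16, 59, 104, 124, 130, 176, 183, 194, 220]

All cut coordinates (distinct, sorted): [16, 23, 24, 36, 41, 50, 59, 74, 87, 96, 104, 108, 124, 130, 134, 146, 158, 163, 176, 183, 184, 194, 201, 208, 220]

Fragments:
  [0,16): 16 bp
  [16,23): 7 bp
  [23,24): 1 bp
  [24,36): 12 bp
  [36,41): 5 bp
  [41,50): 9 bp
  [50,59): 9 bp
  [59,74): 15 bp
  [74,87): 13 bp
  [87,96): 9 bp
  [96,104): 8 bp
  [104,108): 4 bp
  [108,124): 16 bp
  [124,130): 6 bp
  [130,134): 4 bp
  [134,146): 12 bp
  [146,158): 12 bp
  [158,163): 5 bp
  [163,176): 13 bp
  [176,183): 7 bp
  [183,184): 1 bp
  [184,194): 10 bp
  [194,201): 7 bp
  [201,208): 7 bp
  [208,220): 12 bp
  [220,227): 7 bp

[1,1,4,4,5,5,6,7,7,7,7,7,8,9,9,9,10,12,12,12,12,13,13,15,16,16]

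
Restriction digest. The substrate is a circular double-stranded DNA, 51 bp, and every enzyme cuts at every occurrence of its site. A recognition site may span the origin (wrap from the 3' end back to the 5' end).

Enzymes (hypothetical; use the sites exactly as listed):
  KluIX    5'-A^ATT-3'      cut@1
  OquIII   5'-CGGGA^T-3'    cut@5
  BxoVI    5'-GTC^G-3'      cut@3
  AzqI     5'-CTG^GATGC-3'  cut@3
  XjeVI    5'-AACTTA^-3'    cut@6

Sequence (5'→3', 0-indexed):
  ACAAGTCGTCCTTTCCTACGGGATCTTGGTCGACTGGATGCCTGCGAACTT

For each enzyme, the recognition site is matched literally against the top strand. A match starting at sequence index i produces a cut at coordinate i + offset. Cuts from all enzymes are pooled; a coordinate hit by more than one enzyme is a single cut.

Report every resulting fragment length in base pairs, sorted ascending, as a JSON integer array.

Per-enzyme occurrences:
  KluIX (AATT, off=1): no sites
  OquIII CGGGAT/5: at [18] ⇒ [23]
  BxoVI GTCG/3: at [4, 28] ⇒ [7, 31]
  AzqI CTGGATGC/3: at [33] ⇒ [36]
  XjeVI AACTTA/6: at [46] ⇒ [1]

All cut coordinates (distinct, sorted): [1, 7, 23, 31, 36]

Fragments:
  1→7: 6 bp
  7→23: 16 bp
  23→31: 8 bp
  31→36: 5 bp
  36→1 (wrap): 51-36+1 = 16 bp

[5,6,8,16,16]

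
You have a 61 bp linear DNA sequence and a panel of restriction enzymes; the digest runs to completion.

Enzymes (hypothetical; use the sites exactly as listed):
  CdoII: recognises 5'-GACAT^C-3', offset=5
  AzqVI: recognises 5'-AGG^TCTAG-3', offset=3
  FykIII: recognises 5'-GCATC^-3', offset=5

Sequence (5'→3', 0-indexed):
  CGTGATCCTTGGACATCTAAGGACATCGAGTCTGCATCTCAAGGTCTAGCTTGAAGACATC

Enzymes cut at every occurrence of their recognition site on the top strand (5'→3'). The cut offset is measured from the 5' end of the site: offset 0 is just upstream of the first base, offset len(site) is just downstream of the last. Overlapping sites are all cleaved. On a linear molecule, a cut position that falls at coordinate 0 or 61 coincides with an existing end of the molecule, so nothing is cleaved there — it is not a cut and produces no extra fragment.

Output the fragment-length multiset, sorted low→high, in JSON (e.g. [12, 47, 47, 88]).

Scan for sites:
  CdoII (GACATC, off=5): starts [11, 21, 55] → cuts [16, 26, 60]
  AzqVI (AGGTCTAG, off=3): starts [41] → cuts [44]
  FykIII (GCATC, off=5): starts [33] → cuts [38]

Pooled cuts: [16, 26, 38, 44, 60]

Fragment lengths:
  [0,16): 16 bp
  [16,26): 10 bp
  [26,38): 12 bp
  [38,44): 6 bp
  [44,60): 16 bp
  [60,61): 1 bp

[1,6,10,12,16,16]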